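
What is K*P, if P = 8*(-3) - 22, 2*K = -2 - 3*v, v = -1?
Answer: -23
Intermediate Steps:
K = ½ (K = (-2 - 3*(-1))/2 = (-2 + 3)/2 = (½)*1 = ½ ≈ 0.50000)
P = -46 (P = -24 - 22 = -46)
K*P = (½)*(-46) = -23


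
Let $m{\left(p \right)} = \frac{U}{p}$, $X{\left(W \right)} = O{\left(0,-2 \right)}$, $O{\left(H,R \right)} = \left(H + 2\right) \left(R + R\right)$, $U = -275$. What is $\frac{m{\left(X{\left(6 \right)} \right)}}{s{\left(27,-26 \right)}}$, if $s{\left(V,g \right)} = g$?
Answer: $- \frac{275}{208} \approx -1.3221$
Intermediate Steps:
$O{\left(H,R \right)} = 2 R \left(2 + H\right)$ ($O{\left(H,R \right)} = \left(2 + H\right) 2 R = 2 R \left(2 + H\right)$)
$X{\left(W \right)} = -8$ ($X{\left(W \right)} = 2 \left(-2\right) \left(2 + 0\right) = 2 \left(-2\right) 2 = -8$)
$m{\left(p \right)} = - \frac{275}{p}$
$\frac{m{\left(X{\left(6 \right)} \right)}}{s{\left(27,-26 \right)}} = \frac{\left(-275\right) \frac{1}{-8}}{-26} = \left(-275\right) \left(- \frac{1}{8}\right) \left(- \frac{1}{26}\right) = \frac{275}{8} \left(- \frac{1}{26}\right) = - \frac{275}{208}$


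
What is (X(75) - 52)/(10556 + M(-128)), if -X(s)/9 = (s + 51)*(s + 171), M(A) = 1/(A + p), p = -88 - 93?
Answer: -86215944/3261803 ≈ -26.432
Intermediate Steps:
p = -181
M(A) = 1/(-181 + A) (M(A) = 1/(A - 181) = 1/(-181 + A))
X(s) = -9*(51 + s)*(171 + s) (X(s) = -9*(s + 51)*(s + 171) = -9*(51 + s)*(171 + s))
(X(75) - 52)/(10556 + M(-128)) = ((-78489 - 1998*75 - 9*75**2) - 52)/(10556 + 1/(-181 - 128)) = ((-78489 - 149850 - 9*5625) - 52)/(10556 + 1/(-309)) = ((-78489 - 149850 - 50625) - 52)/(10556 - 1/309) = (-278964 - 52)/(3261803/309) = -279016*309/3261803 = -86215944/3261803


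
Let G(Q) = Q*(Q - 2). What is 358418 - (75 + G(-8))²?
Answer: 334393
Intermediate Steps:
G(Q) = Q*(-2 + Q)
358418 - (75 + G(-8))² = 358418 - (75 - 8*(-2 - 8))² = 358418 - (75 - 8*(-10))² = 358418 - (75 + 80)² = 358418 - 1*155² = 358418 - 1*24025 = 358418 - 24025 = 334393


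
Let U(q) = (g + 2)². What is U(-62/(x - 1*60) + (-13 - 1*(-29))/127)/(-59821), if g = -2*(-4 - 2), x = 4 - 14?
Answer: -196/59821 ≈ -0.0032764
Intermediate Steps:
x = -10
g = 12 (g = -2*(-6) = 12)
U(q) = 196 (U(q) = (12 + 2)² = 14² = 196)
U(-62/(x - 1*60) + (-13 - 1*(-29))/127)/(-59821) = 196/(-59821) = 196*(-1/59821) = -196/59821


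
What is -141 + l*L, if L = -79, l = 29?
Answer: -2432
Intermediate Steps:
-141 + l*L = -141 + 29*(-79) = -141 - 2291 = -2432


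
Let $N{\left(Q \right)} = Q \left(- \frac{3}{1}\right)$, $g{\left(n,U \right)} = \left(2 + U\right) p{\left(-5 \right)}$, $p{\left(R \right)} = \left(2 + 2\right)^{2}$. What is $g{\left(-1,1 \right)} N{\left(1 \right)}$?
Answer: $-144$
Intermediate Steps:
$p{\left(R \right)} = 16$ ($p{\left(R \right)} = 4^{2} = 16$)
$g{\left(n,U \right)} = 32 + 16 U$ ($g{\left(n,U \right)} = \left(2 + U\right) 16 = 32 + 16 U$)
$N{\left(Q \right)} = - 3 Q$ ($N{\left(Q \right)} = Q \left(\left(-3\right) 1\right) = Q \left(-3\right) = - 3 Q$)
$g{\left(-1,1 \right)} N{\left(1 \right)} = \left(32 + 16 \cdot 1\right) \left(\left(-3\right) 1\right) = \left(32 + 16\right) \left(-3\right) = 48 \left(-3\right) = -144$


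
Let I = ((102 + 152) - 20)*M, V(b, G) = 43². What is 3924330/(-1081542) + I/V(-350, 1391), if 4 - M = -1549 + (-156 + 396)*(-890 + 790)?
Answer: 1076619718619/333295193 ≈ 3230.2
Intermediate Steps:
V(b, G) = 1849
M = 25553 (M = 4 - (-1549 + (-156 + 396)*(-890 + 790)) = 4 - (-1549 + 240*(-100)) = 4 - (-1549 - 24000) = 4 - 1*(-25549) = 4 + 25549 = 25553)
I = 5979402 (I = ((102 + 152) - 20)*25553 = (254 - 20)*25553 = 234*25553 = 5979402)
3924330/(-1081542) + I/V(-350, 1391) = 3924330/(-1081542) + 5979402/1849 = 3924330*(-1/1081542) + 5979402*(1/1849) = -654055/180257 + 5979402/1849 = 1076619718619/333295193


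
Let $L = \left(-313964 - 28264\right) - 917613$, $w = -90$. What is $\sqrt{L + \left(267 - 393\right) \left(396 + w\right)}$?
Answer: $i \sqrt{1298397} \approx 1139.5 i$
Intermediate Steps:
$L = -1259841$ ($L = -342228 - 917613 = -1259841$)
$\sqrt{L + \left(267 - 393\right) \left(396 + w\right)} = \sqrt{-1259841 + \left(267 - 393\right) \left(396 - 90\right)} = \sqrt{-1259841 + \left(267 - 393\right) 306} = \sqrt{-1259841 - 38556} = \sqrt{-1298397} = i \sqrt{1298397}$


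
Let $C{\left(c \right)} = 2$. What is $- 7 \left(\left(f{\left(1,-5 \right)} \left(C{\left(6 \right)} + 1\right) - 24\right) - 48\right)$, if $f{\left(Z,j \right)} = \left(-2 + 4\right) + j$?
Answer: $567$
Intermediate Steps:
$f{\left(Z,j \right)} = 2 + j$
$- 7 \left(\left(f{\left(1,-5 \right)} \left(C{\left(6 \right)} + 1\right) - 24\right) - 48\right) = - 7 \left(\left(\left(2 - 5\right) \left(2 + 1\right) - 24\right) - 48\right) = - 7 \left(\left(\left(-3\right) 3 - 24\right) - 48\right) = - 7 \left(\left(-9 - 24\right) - 48\right) = - 7 \left(-33 - 48\right) = \left(-7\right) \left(-81\right) = 567$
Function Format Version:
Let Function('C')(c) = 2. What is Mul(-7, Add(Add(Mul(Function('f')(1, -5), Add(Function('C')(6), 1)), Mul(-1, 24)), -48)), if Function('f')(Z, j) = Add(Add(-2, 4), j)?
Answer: 567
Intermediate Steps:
Function('f')(Z, j) = Add(2, j)
Mul(-7, Add(Add(Mul(Function('f')(1, -5), Add(Function('C')(6), 1)), Mul(-1, 24)), -48)) = Mul(-7, Add(Add(Mul(Add(2, -5), Add(2, 1)), Mul(-1, 24)), -48)) = Mul(-7, Add(Add(Mul(-3, 3), -24), -48)) = Mul(-7, Add(Add(-9, -24), -48)) = Mul(-7, Add(-33, -48)) = Mul(-7, -81) = 567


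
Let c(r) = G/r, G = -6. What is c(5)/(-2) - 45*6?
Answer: -1347/5 ≈ -269.40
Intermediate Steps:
c(r) = -6/r
c(5)/(-2) - 45*6 = -6/5/(-2) - 45*6 = -6*1/5*(-1/2) - 270 = -6/5*(-1/2) - 270 = 3/5 - 270 = -1347/5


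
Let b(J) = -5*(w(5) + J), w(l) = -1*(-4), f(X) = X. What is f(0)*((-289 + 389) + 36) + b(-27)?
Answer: 115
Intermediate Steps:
w(l) = 4
b(J) = -20 - 5*J (b(J) = -5*(4 + J) = -20 - 5*J)
f(0)*((-289 + 389) + 36) + b(-27) = 0*((-289 + 389) + 36) + (-20 - 5*(-27)) = 0*(100 + 36) + (-20 + 135) = 0*136 + 115 = 0 + 115 = 115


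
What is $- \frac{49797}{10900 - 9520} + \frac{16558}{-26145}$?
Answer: $- \frac{88319507}{2405340} \approx -36.718$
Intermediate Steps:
$- \frac{49797}{10900 - 9520} + \frac{16558}{-26145} = - \frac{49797}{10900 - 9520} + 16558 \left(- \frac{1}{26145}\right) = - \frac{49797}{1380} - \frac{16558}{26145} = \left(-49797\right) \frac{1}{1380} - \frac{16558}{26145} = - \frac{16599}{460} - \frac{16558}{26145} = - \frac{88319507}{2405340}$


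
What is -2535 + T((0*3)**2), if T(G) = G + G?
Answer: -2535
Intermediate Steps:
T(G) = 2*G
-2535 + T((0*3)**2) = -2535 + 2*(0*3)**2 = -2535 + 2*0**2 = -2535 + 2*0 = -2535 + 0 = -2535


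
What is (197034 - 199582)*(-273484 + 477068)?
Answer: -518732032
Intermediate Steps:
(197034 - 199582)*(-273484 + 477068) = -2548*203584 = -518732032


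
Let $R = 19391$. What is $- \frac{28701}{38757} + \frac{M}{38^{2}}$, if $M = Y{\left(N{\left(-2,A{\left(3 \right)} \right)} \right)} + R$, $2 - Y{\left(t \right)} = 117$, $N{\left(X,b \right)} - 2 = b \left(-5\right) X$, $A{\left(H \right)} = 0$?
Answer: $\frac{58802974}{4663759} \approx 12.608$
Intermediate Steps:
$N{\left(X,b \right)} = 2 - 5 X b$ ($N{\left(X,b \right)} = 2 + b \left(-5\right) X = 2 + - 5 b X = 2 - 5 X b$)
$Y{\left(t \right)} = -115$ ($Y{\left(t \right)} = 2 - 117 = -115$)
$M = 19276$ ($M = -115 + 19391 = 19276$)
$- \frac{28701}{38757} + \frac{M}{38^{2}} = - \frac{28701}{38757} + \frac{19276}{38^{2}} = \left(-28701\right) \frac{1}{38757} + \frac{19276}{1444} = - \frac{9567}{12919} + 19276 \cdot \frac{1}{1444} = - \frac{9567}{12919} + \frac{4819}{361} = \frac{58802974}{4663759}$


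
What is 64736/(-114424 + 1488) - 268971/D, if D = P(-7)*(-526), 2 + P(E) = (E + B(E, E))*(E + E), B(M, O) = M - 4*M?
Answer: -1546609741/490085772 ≈ -3.1558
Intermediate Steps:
B(M, O) = -3*M
P(E) = -2 - 4*E² (P(E) = -2 + (E - 3*E)*(E + E) = -2 + (-2*E)*(2*E) = -2 - 4*E²)
D = 104148 (D = (-2 - 4*(-7)²)*(-526) = (-2 - 4*49)*(-526) = (-2 - 196)*(-526) = -198*(-526) = 104148)
64736/(-114424 + 1488) - 268971/D = 64736/(-114424 + 1488) - 268971/104148 = 64736/(-112936) - 268971*1/104148 = 64736*(-1/112936) - 89657/34716 = -8092/14117 - 89657/34716 = -1546609741/490085772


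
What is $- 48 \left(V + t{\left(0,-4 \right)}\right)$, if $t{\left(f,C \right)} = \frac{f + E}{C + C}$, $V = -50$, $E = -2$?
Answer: $2388$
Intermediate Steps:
$t{\left(f,C \right)} = \frac{-2 + f}{2 C}$ ($t{\left(f,C \right)} = \frac{f - 2}{C + C} = \frac{-2 + f}{2 C}$)
$- 48 \left(V + t{\left(0,-4 \right)}\right) = - 48 \left(-50 + \frac{-2 + 0}{2 \left(-4\right)}\right) = - 48 \left(-50 + \frac{1}{2} \left(- \frac{1}{4}\right) \left(-2\right)\right) = - 48 \left(-50 + \frac{1}{4}\right) = \left(-48\right) \left(- \frac{199}{4}\right) = 2388$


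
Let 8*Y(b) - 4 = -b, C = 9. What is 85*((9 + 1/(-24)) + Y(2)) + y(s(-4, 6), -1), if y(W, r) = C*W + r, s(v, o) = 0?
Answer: 18761/24 ≈ 781.71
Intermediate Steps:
Y(b) = ½ - b/8 (Y(b) = ½ + (-b)/8 = ½ - b/8)
y(W, r) = r + 9*W (y(W, r) = 9*W + r = r + 9*W)
85*((9 + 1/(-24)) + Y(2)) + y(s(-4, 6), -1) = 85*((9 + 1/(-24)) + (½ - ⅛*2)) + (-1 + 9*0) = 85*((9 - 1/24) + (½ - ¼)) + (-1 + 0) = 85*(215/24 + ¼) - 1 = 85*(221/24) - 1 = 18785/24 - 1 = 18761/24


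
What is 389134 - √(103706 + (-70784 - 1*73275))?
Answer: 389134 - I*√40353 ≈ 3.8913e+5 - 200.88*I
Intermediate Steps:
389134 - √(103706 + (-70784 - 1*73275)) = 389134 - √(103706 + (-70784 - 73275)) = 389134 - √(103706 - 144059) = 389134 - √(-40353) = 389134 - I*√40353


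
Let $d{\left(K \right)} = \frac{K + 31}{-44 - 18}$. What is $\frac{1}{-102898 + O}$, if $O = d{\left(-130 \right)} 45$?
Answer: $- \frac{62}{6375221} \approx -9.7251 \cdot 10^{-6}$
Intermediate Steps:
$d{\left(K \right)} = - \frac{1}{2} - \frac{K}{62}$ ($d{\left(K \right)} = \frac{31 + K}{-62} = \left(31 + K\right) \left(- \frac{1}{62}\right) = - \frac{1}{2} - \frac{K}{62}$)
$O = \frac{4455}{62}$ ($O = \left(- \frac{1}{2} - - \frac{65}{31}\right) 45 = \left(- \frac{1}{2} + \frac{65}{31}\right) 45 = \frac{99}{62} \cdot 45 = \frac{4455}{62} \approx 71.855$)
$\frac{1}{-102898 + O} = \frac{1}{-102898 + \frac{4455}{62}} = \frac{1}{- \frac{6375221}{62}} = - \frac{62}{6375221}$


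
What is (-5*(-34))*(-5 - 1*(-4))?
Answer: -170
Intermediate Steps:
(-5*(-34))*(-5 - 1*(-4)) = 170*(-5 + 4) = 170*(-1) = -170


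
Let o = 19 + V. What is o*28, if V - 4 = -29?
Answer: -168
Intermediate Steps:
V = -25 (V = 4 - 29 = -25)
o = -6 (o = 19 - 25 = -6)
o*28 = -6*28 = -168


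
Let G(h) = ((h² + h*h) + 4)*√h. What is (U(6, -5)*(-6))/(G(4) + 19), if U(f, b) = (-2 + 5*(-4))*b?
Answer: -660/91 ≈ -7.2527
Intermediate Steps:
U(f, b) = -22*b (U(f, b) = (-2 - 20)*b = -22*b)
G(h) = √h*(4 + 2*h²) (G(h) = ((h² + h²) + 4)*√h = (2*h² + 4)*√h = (4 + 2*h²)*√h = √h*(4 + 2*h²))
(U(6, -5)*(-6))/(G(4) + 19) = (-22*(-5)*(-6))/(2*√4*(2 + 4²) + 19) = (110*(-6))/(2*2*(2 + 16) + 19) = -660/(2*2*18 + 19) = -660/(72 + 19) = -660/91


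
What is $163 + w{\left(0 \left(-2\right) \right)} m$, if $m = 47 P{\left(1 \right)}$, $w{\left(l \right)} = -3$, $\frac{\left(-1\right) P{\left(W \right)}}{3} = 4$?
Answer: $1855$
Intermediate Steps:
$P{\left(W \right)} = -12$ ($P{\left(W \right)} = \left(-3\right) 4 = -12$)
$m = -564$ ($m = 47 \left(-12\right) = -564$)
$163 + w{\left(0 \left(-2\right) \right)} m = 163 - -1692 = 163 + 1692 = 1855$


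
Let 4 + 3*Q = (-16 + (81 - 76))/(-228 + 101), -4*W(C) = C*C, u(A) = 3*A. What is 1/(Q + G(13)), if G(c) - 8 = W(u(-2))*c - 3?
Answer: -381/43169 ≈ -0.0088258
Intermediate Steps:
W(C) = -C**2/4 (W(C) = -C*C/4 = -C**2/4)
G(c) = 5 - 9*c (G(c) = 8 + ((-(3*(-2))**2/4)*c - 3) = 8 + ((-1/4*(-6)**2)*c - 3) = 8 + ((-1/4*36)*c - 3) = 8 + (-9*c - 3) = 8 + (-3 - 9*c) = 5 - 9*c)
Q = -497/381 (Q = -4/3 + ((-16 + (81 - 76))/(-228 + 101))/3 = -4/3 + ((-16 + 5)/(-127))/3 = -4/3 + (-11*(-1/127))/3 = -4/3 + (1/3)*(11/127) = -4/3 + 11/381 = -497/381 ≈ -1.3045)
1/(Q + G(13)) = 1/(-497/381 + (5 - 9*13)) = 1/(-497/381 + (5 - 117)) = 1/(-497/381 - 112) = 1/(-43169/381) = -381/43169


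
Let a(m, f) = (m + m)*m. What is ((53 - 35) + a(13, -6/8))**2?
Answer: 126736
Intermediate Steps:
a(m, f) = 2*m**2 (a(m, f) = (2*m)*m = 2*m**2)
((53 - 35) + a(13, -6/8))**2 = ((53 - 35) + 2*13**2)**2 = (18 + 2*169)**2 = (18 + 338)**2 = 356**2 = 126736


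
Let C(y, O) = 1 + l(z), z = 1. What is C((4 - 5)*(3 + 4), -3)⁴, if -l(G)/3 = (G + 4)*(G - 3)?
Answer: 923521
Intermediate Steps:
l(G) = -3*(-3 + G)*(4 + G) (l(G) = -3*(G + 4)*(G - 3) = -3*(4 + G)*(-3 + G) = -3*(-3 + G)*(4 + G))
C(y, O) = 31 (C(y, O) = 1 + (36 - 3*1 - 3*1²) = 1 + (36 - 3 - 3*1) = 1 + (36 - 3 - 3) = 1 + 30 = 31)
C((4 - 5)*(3 + 4), -3)⁴ = 31⁴ = 923521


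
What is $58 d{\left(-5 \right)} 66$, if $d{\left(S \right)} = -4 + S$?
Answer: $-34452$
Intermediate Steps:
$58 d{\left(-5 \right)} 66 = 58 \left(-4 - 5\right) 66 = 58 \left(-9\right) 66 = \left(-522\right) 66 = -34452$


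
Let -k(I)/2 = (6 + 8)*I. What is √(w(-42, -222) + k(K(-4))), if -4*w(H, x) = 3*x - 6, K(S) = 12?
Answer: 2*I*√42 ≈ 12.961*I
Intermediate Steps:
w(H, x) = 3/2 - 3*x/4 (w(H, x) = -(3*x - 6)/4 = -(-6 + 3*x)/4 = 3/2 - 3*x/4)
k(I) = -28*I (k(I) = -2*(6 + 8)*I = -28*I)
√(w(-42, -222) + k(K(-4))) = √((3/2 - ¾*(-222)) - 28*12) = √((3/2 + 333/2) - 336) = √(168 - 336) = √(-168) = 2*I*√42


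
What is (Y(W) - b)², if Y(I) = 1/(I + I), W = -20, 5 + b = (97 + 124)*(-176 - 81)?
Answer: 5162342982241/1600 ≈ 3.2265e+9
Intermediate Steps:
b = -56802 (b = -5 + (97 + 124)*(-176 - 81) = -5 + 221*(-257) = -5 - 56797 = -56802)
Y(I) = 1/(2*I)
(Y(W) - b)² = ((½)/(-20) - 1*(-56802))² = ((½)*(-1/20) + 56802)² = (-1/40 + 56802)² = (2272079/40)² = 5162342982241/1600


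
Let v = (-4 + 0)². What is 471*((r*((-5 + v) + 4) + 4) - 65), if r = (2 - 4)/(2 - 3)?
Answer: -14601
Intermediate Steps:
r = 2 (r = -2/(-1) = -2*(-1) = 2)
v = 16 (v = (-4)² = 16)
471*((r*((-5 + v) + 4) + 4) - 65) = 471*((2*((-5 + 16) + 4) + 4) - 65) = 471*((2*(11 + 4) + 4) - 65) = 471*((2*15 + 4) - 65) = 471*((30 + 4) - 65) = 471*(34 - 65) = 471*(-31) = -14601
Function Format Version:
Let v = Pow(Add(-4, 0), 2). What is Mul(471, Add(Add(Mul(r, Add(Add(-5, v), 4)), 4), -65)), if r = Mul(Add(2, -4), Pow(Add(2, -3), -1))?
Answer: -14601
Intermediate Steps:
r = 2 (r = Mul(-2, Pow(-1, -1)) = Mul(-2, -1) = 2)
v = 16 (v = Pow(-4, 2) = 16)
Mul(471, Add(Add(Mul(r, Add(Add(-5, v), 4)), 4), -65)) = Mul(471, Add(Add(Mul(2, Add(Add(-5, 16), 4)), 4), -65)) = Mul(471, Add(Add(Mul(2, Add(11, 4)), 4), -65)) = Mul(471, Add(Add(Mul(2, 15), 4), -65)) = Mul(471, Add(Add(30, 4), -65)) = Mul(471, Add(34, -65)) = Mul(471, -31) = -14601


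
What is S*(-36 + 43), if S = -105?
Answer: -735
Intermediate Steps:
S*(-36 + 43) = -105*(-36 + 43) = -105*7 = -735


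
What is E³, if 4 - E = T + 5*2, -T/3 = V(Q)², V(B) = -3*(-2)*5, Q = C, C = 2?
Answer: 19552071384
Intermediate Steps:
Q = 2
V(B) = 30 (V(B) = 6*5 = 30)
T = -2700 (T = -3*30² = -3*900 = -2700)
E = 2694 (E = 4 - (-2700 + 5*2) = 4 - (-2700 + 10) = 4 - 1*(-2690) = 4 + 2690 = 2694)
E³ = 2694³ = 19552071384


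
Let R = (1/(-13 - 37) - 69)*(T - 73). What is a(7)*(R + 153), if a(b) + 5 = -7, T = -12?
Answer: -361182/5 ≈ -72236.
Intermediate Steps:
a(b) = -12 (a(b) = -5 - 7 = -12)
R = 58667/10 (R = (1/(-13 - 37) - 69)*(-12 - 73) = (1/(-50) - 69)*(-85) = (-1/50 - 69)*(-85) = -3451/50*(-85) = 58667/10 ≈ 5866.7)
a(7)*(R + 153) = -12*(58667/10 + 153) = -12*60197/10 = -361182/5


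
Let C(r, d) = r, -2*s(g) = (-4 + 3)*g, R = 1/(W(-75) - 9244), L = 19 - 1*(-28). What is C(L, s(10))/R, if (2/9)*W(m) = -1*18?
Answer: -438275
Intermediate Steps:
L = 47 (L = 19 + 28 = 47)
W(m) = -81 (W(m) = 9*(-1*18)/2 = (9/2)*(-18) = -81)
R = -1/9325 (R = 1/(-81 - 9244) = 1/(-9325) = -1/9325 ≈ -0.00010724)
s(g) = g/2 (s(g) = -(-4 + 3)*g/2 = -(-1)*g/2 = g/2)
C(L, s(10))/R = 47/(-1/9325) = 47*(-9325) = -438275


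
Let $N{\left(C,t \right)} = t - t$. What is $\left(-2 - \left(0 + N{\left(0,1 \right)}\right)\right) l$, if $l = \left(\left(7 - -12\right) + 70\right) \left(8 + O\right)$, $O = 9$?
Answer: $-3026$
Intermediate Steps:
$N{\left(C,t \right)} = 0$
$l = 1513$ ($l = \left(\left(7 - -12\right) + 70\right) \left(8 + 9\right) = \left(\left(7 + 12\right) + 70\right) 17 = \left(19 + 70\right) 17 = 89 \cdot 17 = 1513$)
$\left(-2 - \left(0 + N{\left(0,1 \right)}\right)\right) l = \left(-2 - \left(0 + 0\right)\right) 1513 = \left(-2 - 0\right) 1513 = \left(-2 + 0\right) 1513 = \left(-2\right) 1513 = -3026$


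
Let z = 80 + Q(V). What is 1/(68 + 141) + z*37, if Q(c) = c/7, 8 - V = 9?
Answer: 4322754/1463 ≈ 2954.7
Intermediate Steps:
V = -1 (V = 8 - 1*9 = 8 - 9 = -1)
Q(c) = c/7 (Q(c) = c*(1/7) = c/7)
z = 559/7 (z = 80 + (1/7)*(-1) = 80 - 1/7 = 559/7 ≈ 79.857)
1/(68 + 141) + z*37 = 1/(68 + 141) + (559/7)*37 = 1/209 + 20683/7 = 4322754/1463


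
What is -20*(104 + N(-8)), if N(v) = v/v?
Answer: -2100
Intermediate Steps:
N(v) = 1
-20*(104 + N(-8)) = -20*(104 + 1) = -20*105 = -2100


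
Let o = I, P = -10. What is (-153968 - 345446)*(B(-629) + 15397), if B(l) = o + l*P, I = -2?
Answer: -10829792590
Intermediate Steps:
o = -2
B(l) = -2 - 10*l (B(l) = -2 + l*(-10) = -2 - 10*l)
(-153968 - 345446)*(B(-629) + 15397) = (-153968 - 345446)*((-2 - 10*(-629)) + 15397) = -499414*((-2 + 6290) + 15397) = -499414*(6288 + 15397) = -499414*21685 = -10829792590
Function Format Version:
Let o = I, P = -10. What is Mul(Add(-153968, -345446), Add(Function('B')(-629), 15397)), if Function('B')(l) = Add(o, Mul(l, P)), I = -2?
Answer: -10829792590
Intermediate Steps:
o = -2
Function('B')(l) = Add(-2, Mul(-10, l)) (Function('B')(l) = Add(-2, Mul(l, -10)) = Add(-2, Mul(-10, l)))
Mul(Add(-153968, -345446), Add(Function('B')(-629), 15397)) = Mul(Add(-153968, -345446), Add(Add(-2, Mul(-10, -629)), 15397)) = Mul(-499414, Add(Add(-2, 6290), 15397)) = Mul(-499414, Add(6288, 15397)) = Mul(-499414, 21685) = -10829792590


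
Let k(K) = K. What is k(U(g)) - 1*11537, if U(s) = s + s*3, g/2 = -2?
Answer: -11553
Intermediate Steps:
g = -4 (g = 2*(-2) = -4)
U(s) = 4*s (U(s) = s + 3*s = 4*s)
k(U(g)) - 1*11537 = 4*(-4) - 1*11537 = -16 - 11537 = -11553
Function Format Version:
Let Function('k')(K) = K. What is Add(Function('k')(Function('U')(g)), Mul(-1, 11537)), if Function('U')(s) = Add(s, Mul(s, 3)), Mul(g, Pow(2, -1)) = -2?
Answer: -11553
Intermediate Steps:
g = -4 (g = Mul(2, -2) = -4)
Function('U')(s) = Mul(4, s) (Function('U')(s) = Add(s, Mul(3, s)) = Mul(4, s))
Add(Function('k')(Function('U')(g)), Mul(-1, 11537)) = Add(Mul(4, -4), Mul(-1, 11537)) = Add(-16, -11537) = -11553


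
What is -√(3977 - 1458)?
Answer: -√2519 ≈ -50.190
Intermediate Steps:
-√(3977 - 1458) = -√2519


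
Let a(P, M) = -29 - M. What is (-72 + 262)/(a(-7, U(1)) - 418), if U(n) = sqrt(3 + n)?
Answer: -190/449 ≈ -0.42316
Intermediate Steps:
(-72 + 262)/(a(-7, U(1)) - 418) = (-72 + 262)/((-29 - sqrt(3 + 1)) - 418) = 190/((-29 - sqrt(4)) - 418) = 190/((-29 - 1*2) - 418) = 190/((-29 - 2) - 418) = 190/(-31 - 418) = 190/(-449) = 190*(-1/449) = -190/449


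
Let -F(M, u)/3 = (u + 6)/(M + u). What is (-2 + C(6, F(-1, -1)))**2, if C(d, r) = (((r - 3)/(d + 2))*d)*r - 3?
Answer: 105625/256 ≈ 412.60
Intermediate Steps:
F(M, u) = -3*(6 + u)/(M + u) (F(M, u) = -3*(u + 6)/(M + u) = -3*(6 + u)/(M + u))
C(d, r) = -3 + d*r*(-3 + r)/(2 + d) (C(d, r) = (((-3 + r)/(2 + d))*d)*r - 3 = (d*(-3 + r)/(2 + d))*r - 3 = d*r*(-3 + r)/(2 + d) - 3 = -3 + d*r*(-3 + r)/(2 + d))
(-2 + C(6, F(-1, -1)))**2 = (-2 + (-6 - 3*6 + 6*(3*(-6 - 1*(-1))/(-1 - 1))**2 - 3*6*3*(-6 - 1*(-1))/(-1 - 1))/(2 + 6))**2 = (-2 + (-6 - 18 + 6*(3*(-6 + 1)/(-2))**2 - 3*6*3*(-6 + 1)/(-2))/8)**2 = (-2 + (-6 - 18 + 6*(3*(-1/2)*(-5))**2 - 3*6*3*(-1/2)*(-5))/8)**2 = (-2 + (-6 - 18 + 6*(15/2)**2 - 3*6*15/2)/8)**2 = (-2 + (-6 - 18 + 6*(225/4) - 135)/8)**2 = (-2 + (-6 - 18 + 675/2 - 135)/8)**2 = (-2 + (1/8)*(357/2))**2 = (-2 + 357/16)**2 = (325/16)**2 = 105625/256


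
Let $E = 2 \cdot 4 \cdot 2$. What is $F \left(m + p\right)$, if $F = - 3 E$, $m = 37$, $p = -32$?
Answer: $-240$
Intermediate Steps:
$E = 16$ ($E = 8 \cdot 2 = 16$)
$F = -48$ ($F = \left(-3\right) 16 = -48$)
$F \left(m + p\right) = - 48 \left(37 - 32\right) = \left(-48\right) 5 = -240$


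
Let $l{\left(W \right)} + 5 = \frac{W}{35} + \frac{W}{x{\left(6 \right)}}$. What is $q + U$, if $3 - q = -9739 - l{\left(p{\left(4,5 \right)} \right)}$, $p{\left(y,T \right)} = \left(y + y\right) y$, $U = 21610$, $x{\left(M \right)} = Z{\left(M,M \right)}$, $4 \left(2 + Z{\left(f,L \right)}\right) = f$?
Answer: $\frac{1094937}{35} \approx 31284.0$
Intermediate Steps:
$Z{\left(f,L \right)} = -2 + \frac{f}{4}$
$x{\left(M \right)} = -2 + \frac{M}{4}$
$p{\left(y,T \right)} = 2 y^{2}$ ($p{\left(y,T \right)} = 2 y y = 2 y^{2}$)
$l{\left(W \right)} = -5 - \frac{69 W}{35}$ ($l{\left(W \right)} = -5 + \left(\frac{W}{35} + \frac{W}{-2 + \frac{1}{4} \cdot 6}\right) = -5 + \left(W \frac{1}{35} + \frac{W}{-2 + \frac{3}{2}}\right) = -5 + \left(\frac{W}{35} + \frac{W}{- \frac{1}{2}}\right) = -5 + \left(\frac{W}{35} + W \left(-2\right)\right) = -5 + \left(\frac{W}{35} - 2 W\right) = -5 - \frac{69 W}{35}$)
$q = \frac{338587}{35}$ ($q = 3 - \left(-9739 - \left(-5 - \frac{69 \cdot 2 \cdot 4^{2}}{35}\right)\right) = 3 - \left(-9739 - \left(-5 - \frac{69 \cdot 2 \cdot 16}{35}\right)\right) = 3 - \left(-9739 - \left(-5 - \frac{2208}{35}\right)\right) = 3 - \left(-9739 - - \frac{2383}{35}\right) = 3 - \left(-9739 + \frac{2383}{35}\right) = 3 - - \frac{338482}{35} = 3 + \frac{338482}{35} = \frac{338587}{35} \approx 9673.9$)
$q + U = \frac{338587}{35} + 21610 = \frac{1094937}{35}$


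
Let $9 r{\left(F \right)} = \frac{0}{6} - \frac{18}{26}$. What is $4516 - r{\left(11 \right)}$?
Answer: $\frac{58709}{13} \approx 4516.1$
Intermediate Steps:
$r{\left(F \right)} = - \frac{1}{13}$ ($r{\left(F \right)} = \frac{\frac{0}{6} - \frac{18}{26}}{9} = \frac{0 \cdot \frac{1}{6} - \frac{9}{13}}{9} = \frac{0 - \frac{9}{13}}{9} = \frac{1}{9} \left(- \frac{9}{13}\right) = - \frac{1}{13}$)
$4516 - r{\left(11 \right)} = 4516 - - \frac{1}{13} = 4516 + \frac{1}{13} = \frac{58709}{13}$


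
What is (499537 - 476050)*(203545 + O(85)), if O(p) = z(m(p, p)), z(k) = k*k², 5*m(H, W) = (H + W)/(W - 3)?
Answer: 329488080774846/68921 ≈ 4.7807e+9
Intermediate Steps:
m(H, W) = (H + W)/(5*(-3 + W)) (m(H, W) = ((H + W)/(W - 3))/5 = ((H + W)/(-3 + W))/5 = (H + W)/(5*(-3 + W)))
z(k) = k³
O(p) = 8*p³/(125*(-3 + p)³) (O(p) = ((p + p)/(5*(-3 + p)))³ = ((2*p)/(5*(-3 + p)))³ = (2*p/(5*(-3 + p)))³ = 8*p³/(125*(-3 + p)³))
(499537 - 476050)*(203545 + O(85)) = (499537 - 476050)*(203545 + (8/125)*85³/(-3 + 85)³) = 23487*(203545 + (8/125)*614125/82³) = 23487*(203545 + (8/125)*614125*(1/551368)) = 23487*(203545 + 4913/68921) = 23487*(14028529858/68921) = 329488080774846/68921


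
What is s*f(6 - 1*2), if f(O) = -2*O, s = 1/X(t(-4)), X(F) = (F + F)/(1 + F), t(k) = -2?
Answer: -2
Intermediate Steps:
X(F) = 2*F/(1 + F) (X(F) = (2*F)/(1 + F) = 2*F/(1 + F))
s = ¼ (s = 1/(2*(-2)/(1 - 2)) = 1/(2*(-2)/(-1)) = 1/(2*(-2)*(-1)) = 1/4 = ¼ ≈ 0.25000)
s*f(6 - 1*2) = (-2*(6 - 1*2))/4 = (-2*(6 - 2))/4 = (-2*4)/4 = (¼)*(-8) = -2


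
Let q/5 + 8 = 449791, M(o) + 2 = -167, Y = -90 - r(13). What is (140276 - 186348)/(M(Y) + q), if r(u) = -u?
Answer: -23036/1124373 ≈ -0.020488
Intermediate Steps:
Y = -77 (Y = -90 - (-1)*13 = -90 - 1*(-13) = -90 + 13 = -77)
M(o) = -169 (M(o) = -2 - 167 = -169)
q = 2248915 (q = -40 + 5*449791 = -40 + 2248955 = 2248915)
(140276 - 186348)/(M(Y) + q) = (140276 - 186348)/(-169 + 2248915) = -46072/2248746 = -46072*1/2248746 = -23036/1124373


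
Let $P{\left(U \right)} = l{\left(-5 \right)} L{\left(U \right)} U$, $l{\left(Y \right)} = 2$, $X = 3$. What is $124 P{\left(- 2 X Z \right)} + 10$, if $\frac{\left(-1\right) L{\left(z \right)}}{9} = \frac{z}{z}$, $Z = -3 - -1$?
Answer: $-26774$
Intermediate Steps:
$Z = -2$ ($Z = -3 + 1 = -2$)
$L{\left(z \right)} = -9$ ($L{\left(z \right)} = - 9 \frac{z}{z} = \left(-9\right) 1 = -9$)
$P{\left(U \right)} = - 18 U$ ($P{\left(U \right)} = 2 \left(-9\right) U = - 18 U$)
$124 P{\left(- 2 X Z \right)} + 10 = 124 \left(- 18 \left(-2\right) 3 \left(-2\right)\right) + 10 = 124 \left(- 18 \left(\left(-6\right) \left(-2\right)\right)\right) + 10 = 124 \left(\left(-18\right) 12\right) + 10 = 124 \left(-216\right) + 10 = -26784 + 10 = -26774$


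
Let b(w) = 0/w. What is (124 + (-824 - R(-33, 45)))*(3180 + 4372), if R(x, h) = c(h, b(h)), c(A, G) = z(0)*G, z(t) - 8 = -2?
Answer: -5286400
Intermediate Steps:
z(t) = 6 (z(t) = 8 - 2 = 6)
b(w) = 0
c(A, G) = 6*G
R(x, h) = 0 (R(x, h) = 6*0 = 0)
(124 + (-824 - R(-33, 45)))*(3180 + 4372) = (124 + (-824 - 1*0))*(3180 + 4372) = (124 + (-824 + 0))*7552 = (124 - 824)*7552 = -700*7552 = -5286400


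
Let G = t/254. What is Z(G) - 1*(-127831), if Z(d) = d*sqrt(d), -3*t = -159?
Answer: 127831 + 53*sqrt(13462)/64516 ≈ 1.2783e+5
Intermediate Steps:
t = 53 (t = -1/3*(-159) = 53)
G = 53/254 ≈ 0.20866
Z(d) = d**(3/2)
Z(G) - 1*(-127831) = (53/254)**(3/2) - 1*(-127831) = 53*sqrt(13462)/64516 + 127831 = 127831 + 53*sqrt(13462)/64516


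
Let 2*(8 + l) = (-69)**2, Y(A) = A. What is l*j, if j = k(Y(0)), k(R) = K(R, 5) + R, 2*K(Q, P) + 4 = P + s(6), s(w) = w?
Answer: 33215/4 ≈ 8303.8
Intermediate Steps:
l = 4745/2 (l = -8 + (1/2)*(-69)**2 = -8 + (1/2)*4761 = -8 + 4761/2 = 4745/2 ≈ 2372.5)
K(Q, P) = 1 + P/2 (K(Q, P) = -2 + (P + 6)/2 = -2 + (6 + P)/2 = -2 + (3 + P/2) = 1 + P/2)
k(R) = 7/2 + R (k(R) = (1 + (1/2)*5) + R = (1 + 5/2) + R = 7/2 + R)
j = 7/2 (j = 7/2 + 0 = 7/2 ≈ 3.5000)
l*j = (4745/2)*(7/2) = 33215/4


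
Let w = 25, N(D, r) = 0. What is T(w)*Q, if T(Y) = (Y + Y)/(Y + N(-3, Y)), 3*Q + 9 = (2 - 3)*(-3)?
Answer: -4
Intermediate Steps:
Q = -2 (Q = -3 + ((2 - 3)*(-3))/3 = -3 + (-1*(-3))/3 = -3 + (1/3)*3 = -3 + 1 = -2)
T(Y) = 2 (T(Y) = (Y + Y)/(Y + 0) = (2*Y)/Y = 2)
T(w)*Q = 2*(-2) = -4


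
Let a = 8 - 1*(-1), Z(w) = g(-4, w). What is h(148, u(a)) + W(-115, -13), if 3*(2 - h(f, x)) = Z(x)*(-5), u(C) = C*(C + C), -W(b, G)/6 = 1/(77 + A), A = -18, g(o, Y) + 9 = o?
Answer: -3499/177 ≈ -19.768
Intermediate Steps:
g(o, Y) = -9 + o
Z(w) = -13 (Z(w) = -9 - 4 = -13)
W(b, G) = -6/59 (W(b, G) = -6/(77 - 18) = -6/59)
a = 9 (a = 8 + 1 = 9)
u(C) = 2*C² (u(C) = C*(2*C) = 2*C²)
h(f, x) = -59/3 (h(f, x) = 2 - (-13)*(-5)/3 = 2 - ⅓*65 = 2 - 65/3 = -59/3)
h(148, u(a)) + W(-115, -13) = -59/3 - 6/59 = -3499/177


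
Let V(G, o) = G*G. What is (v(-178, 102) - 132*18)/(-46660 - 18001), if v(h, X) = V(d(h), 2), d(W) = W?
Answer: -29308/64661 ≈ -0.45326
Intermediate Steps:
V(G, o) = G**2
v(h, X) = h**2
(v(-178, 102) - 132*18)/(-46660 - 18001) = ((-178)**2 - 132*18)/(-46660 - 18001) = (31684 - 2376)/(-64661) = 29308*(-1/64661) = -29308/64661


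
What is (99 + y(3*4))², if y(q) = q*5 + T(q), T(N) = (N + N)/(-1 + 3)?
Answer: 29241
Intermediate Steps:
T(N) = N (T(N) = (2*N)/2 = (2*N)*(½) = N)
y(q) = 6*q (y(q) = q*5 + q = 5*q + q = 6*q)
(99 + y(3*4))² = (99 + 6*(3*4))² = (99 + 6*12)² = (99 + 72)² = 171² = 29241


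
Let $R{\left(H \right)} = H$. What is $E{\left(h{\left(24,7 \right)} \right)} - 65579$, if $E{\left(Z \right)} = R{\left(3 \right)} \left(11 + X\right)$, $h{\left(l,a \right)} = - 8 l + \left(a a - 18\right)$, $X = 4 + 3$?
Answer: $-65525$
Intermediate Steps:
$X = 7$
$h{\left(l,a \right)} = -18 + a^{2} - 8 l$ ($h{\left(l,a \right)} = - 8 l + \left(a^{2} - 18\right) = - 8 l + \left(-18 + a^{2}\right) = -18 + a^{2} - 8 l$)
$E{\left(Z \right)} = 54$ ($E{\left(Z \right)} = 3 \left(11 + 7\right) = 3 \cdot 18 = 54$)
$E{\left(h{\left(24,7 \right)} \right)} - 65579 = 54 - 65579 = -65525$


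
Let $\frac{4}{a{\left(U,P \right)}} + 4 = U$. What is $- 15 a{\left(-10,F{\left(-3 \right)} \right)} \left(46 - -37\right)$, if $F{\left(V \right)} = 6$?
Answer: $\frac{2490}{7} \approx 355.71$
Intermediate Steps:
$a{\left(U,P \right)} = \frac{4}{-4 + U}$
$- 15 a{\left(-10,F{\left(-3 \right)} \right)} \left(46 - -37\right) = - 15 \frac{4}{-4 - 10} \left(46 - -37\right) = - 15 \frac{4}{-14} \left(46 + 37\right) = - 15 \cdot 4 \left(- \frac{1}{14}\right) 83 = \left(-15\right) \left(- \frac{2}{7}\right) 83 = \frac{30}{7} \cdot 83 = \frac{2490}{7}$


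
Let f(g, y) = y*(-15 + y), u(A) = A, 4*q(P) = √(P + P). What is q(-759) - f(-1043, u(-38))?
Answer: -2014 + I*√1518/4 ≈ -2014.0 + 9.7404*I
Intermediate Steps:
q(P) = √2*√P/4 (q(P) = √(P + P)/4 = √(2*P)/4 = (√2*√P)/4 = √2*√P/4)
q(-759) - f(-1043, u(-38)) = √2*√(-759)/4 - (-38)*(-15 - 38) = √2*(I*√759)/4 - (-38)*(-53) = I*√1518/4 - 1*2014 = I*√1518/4 - 2014 = -2014 + I*√1518/4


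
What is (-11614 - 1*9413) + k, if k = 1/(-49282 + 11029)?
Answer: -804345832/38253 ≈ -21027.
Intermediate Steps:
k = -1/38253 (k = 1/(-38253) = -1/38253 ≈ -2.6142e-5)
(-11614 - 1*9413) + k = (-11614 - 1*9413) - 1/38253 = (-11614 - 9413) - 1/38253 = -21027 - 1/38253 = -804345832/38253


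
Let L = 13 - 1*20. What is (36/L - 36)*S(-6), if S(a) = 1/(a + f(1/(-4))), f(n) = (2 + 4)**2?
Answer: -48/35 ≈ -1.3714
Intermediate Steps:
L = -7 (L = 13 - 20 = -7)
f(n) = 36 (f(n) = 6**2 = 36)
S(a) = 1/(36 + a) (S(a) = 1/(a + 36) = 1/(36 + a))
(36/L - 36)*S(-6) = (36/(-7) - 36)/(36 - 6) = (36*(-1/7) - 36)/30 = (-36/7 - 36)*(1/30) = -288/7*1/30 = -48/35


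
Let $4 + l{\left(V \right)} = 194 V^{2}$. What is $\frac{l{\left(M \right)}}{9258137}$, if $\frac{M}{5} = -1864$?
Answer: $\frac{16851305596}{9258137} \approx 1820.2$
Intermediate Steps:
$M = -9320$ ($M = 5 \left(-1864\right) = -9320$)
$l{\left(V \right)} = -4 + 194 V^{2}$
$\frac{l{\left(M \right)}}{9258137} = \frac{-4 + 194 \left(-9320\right)^{2}}{9258137} = \left(-4 + 194 \cdot 86862400\right) \frac{1}{9258137} = \left(-4 + 16851305600\right) \frac{1}{9258137} = 16851305596 \cdot \frac{1}{9258137} = \frac{16851305596}{9258137}$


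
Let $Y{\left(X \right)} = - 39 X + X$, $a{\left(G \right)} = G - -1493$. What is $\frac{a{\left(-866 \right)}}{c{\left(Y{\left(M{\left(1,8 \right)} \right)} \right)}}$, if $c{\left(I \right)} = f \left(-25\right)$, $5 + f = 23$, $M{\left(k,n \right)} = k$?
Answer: $- \frac{209}{150} \approx -1.3933$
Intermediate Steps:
$a{\left(G \right)} = 1493 + G$ ($a{\left(G \right)} = G + 1493 = 1493 + G$)
$f = 18$ ($f = -5 + 23 = 18$)
$Y{\left(X \right)} = - 38 X$
$c{\left(I \right)} = -450$ ($c{\left(I \right)} = 18 \left(-25\right) = -450$)
$\frac{a{\left(-866 \right)}}{c{\left(Y{\left(M{\left(1,8 \right)} \right)} \right)}} = \frac{1493 - 866}{-450} = 627 \left(- \frac{1}{450}\right) = - \frac{209}{150}$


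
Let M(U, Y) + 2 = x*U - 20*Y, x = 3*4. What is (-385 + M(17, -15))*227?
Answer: 26559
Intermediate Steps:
x = 12
M(U, Y) = -2 - 20*Y + 12*U (M(U, Y) = -2 + (12*U - 20*Y) = -2 + (-20*Y + 12*U) = -2 - 20*Y + 12*U)
(-385 + M(17, -15))*227 = (-385 + (-2 - 20*(-15) + 12*17))*227 = (-385 + (-2 + 300 + 204))*227 = (-385 + 502)*227 = 117*227 = 26559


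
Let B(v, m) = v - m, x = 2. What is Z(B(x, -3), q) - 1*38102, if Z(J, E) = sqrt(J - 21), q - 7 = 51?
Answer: -38102 + 4*I ≈ -38102.0 + 4.0*I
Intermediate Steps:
q = 58 (q = 7 + 51 = 58)
Z(J, E) = sqrt(-21 + J)
Z(B(x, -3), q) - 1*38102 = sqrt(-21 + (2 - 1*(-3))) - 1*38102 = sqrt(-21 + (2 + 3)) - 38102 = sqrt(-21 + 5) - 38102 = sqrt(-16) - 38102 = 4*I - 38102 = -38102 + 4*I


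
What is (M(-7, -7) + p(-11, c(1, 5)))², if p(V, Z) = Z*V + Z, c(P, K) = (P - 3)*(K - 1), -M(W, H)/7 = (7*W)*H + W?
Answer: 5161984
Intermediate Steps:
M(W, H) = -7*W - 49*H*W (M(W, H) = -7*((7*W)*H + W) = -7*(7*H*W + W) = -7*(W + 7*H*W) = -7*W - 49*H*W)
c(P, K) = (-1 + K)*(-3 + P) (c(P, K) = (-3 + P)*(-1 + K) = (-1 + K)*(-3 + P))
p(V, Z) = Z + V*Z (p(V, Z) = V*Z + Z = Z + V*Z)
(M(-7, -7) + p(-11, c(1, 5)))² = (-7*(-7)*(1 + 7*(-7)) + (3 - 1*1 - 3*5 + 5*1)*(1 - 11))² = (-7*(-7)*(1 - 49) + (3 - 1 - 15 + 5)*(-10))² = (-7*(-7)*(-48) - 8*(-10))² = (-2352 + 80)² = (-2272)² = 5161984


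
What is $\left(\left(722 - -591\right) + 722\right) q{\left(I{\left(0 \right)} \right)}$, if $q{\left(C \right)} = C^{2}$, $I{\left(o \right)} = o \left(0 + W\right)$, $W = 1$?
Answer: $0$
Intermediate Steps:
$I{\left(o \right)} = o$ ($I{\left(o \right)} = o \left(0 + 1\right) = o 1 = o$)
$\left(\left(722 - -591\right) + 722\right) q{\left(I{\left(0 \right)} \right)} = \left(\left(722 - -591\right) + 722\right) 0^{2} = \left(\left(722 + 591\right) + 722\right) 0 = \left(1313 + 722\right) 0 = 2035 \cdot 0 = 0$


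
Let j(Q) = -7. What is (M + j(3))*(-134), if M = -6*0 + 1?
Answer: 804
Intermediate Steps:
M = 1 (M = 0 + 1 = 1)
(M + j(3))*(-134) = (1 - 7)*(-134) = -6*(-134) = 804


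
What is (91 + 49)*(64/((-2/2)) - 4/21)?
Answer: -26960/3 ≈ -8986.7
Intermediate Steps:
(91 + 49)*(64/((-2/2)) - 4/21) = 140*(64/((-2*1/2)) - 4*1/21) = 140*(64/(-1) - 4/21) = 140*(64*(-1) - 4/21) = 140*(-64 - 4/21) = 140*(-1348/21) = -26960/3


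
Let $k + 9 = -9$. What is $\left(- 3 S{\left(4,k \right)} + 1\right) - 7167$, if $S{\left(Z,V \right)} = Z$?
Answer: $-7178$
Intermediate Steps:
$k = -18$ ($k = -9 - 9 = -18$)
$\left(- 3 S{\left(4,k \right)} + 1\right) - 7167 = \left(\left(-3\right) 4 + 1\right) - 7167 = \left(-12 + 1\right) - 7167 = -11 - 7167 = -7178$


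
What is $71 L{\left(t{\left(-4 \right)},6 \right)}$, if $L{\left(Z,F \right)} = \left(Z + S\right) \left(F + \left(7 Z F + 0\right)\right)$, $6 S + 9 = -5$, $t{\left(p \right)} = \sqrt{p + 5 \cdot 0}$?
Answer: $-12922 - 13064 i \approx -12922.0 - 13064.0 i$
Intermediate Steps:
$t{\left(p \right)} = \sqrt{p}$ ($t{\left(p \right)} = \sqrt{p + 0} = \sqrt{p}$)
$S = - \frac{7}{3}$ ($S = - \frac{3}{2} + \frac{1}{6} \left(-5\right) = - \frac{3}{2} - \frac{5}{6} = - \frac{7}{3} \approx -2.3333$)
$L{\left(Z,F \right)} = \left(- \frac{7}{3} + Z\right) \left(F + 7 F Z\right)$ ($L{\left(Z,F \right)} = \left(Z - \frac{7}{3}\right) \left(F + \left(7 Z F + 0\right)\right) = \left(- \frac{7}{3} + Z\right) \left(F + \left(7 F Z + 0\right)\right) = \left(- \frac{7}{3} + Z\right) \left(F + 7 F Z\right)$)
$71 L{\left(t{\left(-4 \right)},6 \right)} = 71 \cdot \frac{1}{3} \cdot 6 \left(-7 - 46 \sqrt{-4} + 21 \left(\sqrt{-4}\right)^{2}\right) = 71 \cdot \frac{1}{3} \cdot 6 \left(-7 - 46 \cdot 2 i + 21 \left(2 i\right)^{2}\right) = 71 \cdot \frac{1}{3} \cdot 6 \left(-7 - 92 i + 21 \left(-4\right)\right) = 71 \cdot \frac{1}{3} \cdot 6 \left(-7 - 92 i - 84\right) = 71 \cdot \frac{1}{3} \cdot 6 \left(-91 - 92 i\right) = 71 \left(-182 - 184 i\right) = -12922 - 13064 i$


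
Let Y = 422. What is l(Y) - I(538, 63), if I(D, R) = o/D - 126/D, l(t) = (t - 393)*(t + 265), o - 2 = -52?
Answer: 5359375/269 ≈ 19923.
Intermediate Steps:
o = -50 (o = 2 - 52 = -50)
l(t) = (-393 + t)*(265 + t)
I(D, R) = -176/D (I(D, R) = -50/D - 126/D = -176/D)
l(Y) - I(538, 63) = (-104145 + 422**2 - 128*422) - (-176)/538 = (-104145 + 178084 - 54016) - (-176)/538 = 19923 - 1*(-88/269) = 19923 + 88/269 = 5359375/269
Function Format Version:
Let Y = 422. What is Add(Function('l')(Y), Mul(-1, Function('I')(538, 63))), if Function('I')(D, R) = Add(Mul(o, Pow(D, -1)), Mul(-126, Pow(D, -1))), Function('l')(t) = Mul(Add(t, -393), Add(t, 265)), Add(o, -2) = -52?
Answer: Rational(5359375, 269) ≈ 19923.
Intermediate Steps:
o = -50 (o = Add(2, -52) = -50)
Function('l')(t) = Mul(Add(-393, t), Add(265, t))
Function('I')(D, R) = Mul(-176, Pow(D, -1)) (Function('I')(D, R) = Add(Mul(-50, Pow(D, -1)), Mul(-126, Pow(D, -1))) = Mul(-176, Pow(D, -1)))
Add(Function('l')(Y), Mul(-1, Function('I')(538, 63))) = Add(Add(-104145, Pow(422, 2), Mul(-128, 422)), Mul(-1, Mul(-176, Pow(538, -1)))) = Add(Add(-104145, 178084, -54016), Mul(-1, Mul(-176, Rational(1, 538)))) = Add(19923, Mul(-1, Rational(-88, 269))) = Add(19923, Rational(88, 269)) = Rational(5359375, 269)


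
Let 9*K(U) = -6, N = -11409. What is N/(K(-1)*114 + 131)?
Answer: -11409/55 ≈ -207.44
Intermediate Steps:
K(U) = -⅔ (K(U) = (⅑)*(-6) = -⅔)
N/(K(-1)*114 + 131) = -11409/(-⅔*114 + 131) = -11409/(-76 + 131) = -11409/55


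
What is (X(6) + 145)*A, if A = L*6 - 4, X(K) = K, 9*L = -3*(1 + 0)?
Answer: -906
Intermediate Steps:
L = -⅓ (L = (-3*(1 + 0))/9 = (-3*1)/9 = (⅑)*(-3) = -⅓ ≈ -0.33333)
A = -6 (A = -⅓*6 - 4 = -2 - 4 = -6)
(X(6) + 145)*A = (6 + 145)*(-6) = 151*(-6) = -906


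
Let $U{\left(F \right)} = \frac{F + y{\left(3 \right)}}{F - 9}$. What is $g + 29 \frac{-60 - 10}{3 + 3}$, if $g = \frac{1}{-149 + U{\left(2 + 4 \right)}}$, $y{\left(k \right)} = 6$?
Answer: $- \frac{51766}{153} \approx -338.34$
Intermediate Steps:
$U{\left(F \right)} = \frac{6 + F}{-9 + F}$ ($U{\left(F \right)} = \frac{F + 6}{F - 9} = \frac{6 + F}{-9 + F}$)
$g = - \frac{1}{153}$ ($g = \frac{1}{-149 + \frac{6 + \left(2 + 4\right)}{-9 + \left(2 + 4\right)}} = \frac{1}{-149 + \frac{6 + 6}{-9 + 6}} = \frac{1}{-149 + \frac{1}{-3} \cdot 12} = \frac{1}{-149 - 4} = \frac{1}{-153} = - \frac{1}{153} \approx -0.0065359$)
$g + 29 \frac{-60 - 10}{3 + 3} = - \frac{1}{153} + 29 \frac{-60 - 10}{3 + 3} = - \frac{1}{153} + 29 \left(- \frac{70}{6}\right) = - \frac{1}{153} + 29 \left(\left(-70\right) \frac{1}{6}\right) = - \frac{1}{153} + 29 \left(- \frac{35}{3}\right) = - \frac{1}{153} - \frac{1015}{3} = - \frac{51766}{153}$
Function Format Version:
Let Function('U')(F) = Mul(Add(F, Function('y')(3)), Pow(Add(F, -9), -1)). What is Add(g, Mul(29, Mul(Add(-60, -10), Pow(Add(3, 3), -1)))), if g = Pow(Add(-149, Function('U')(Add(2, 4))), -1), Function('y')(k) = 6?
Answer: Rational(-51766, 153) ≈ -338.34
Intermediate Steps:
Function('U')(F) = Mul(Pow(Add(-9, F), -1), Add(6, F)) (Function('U')(F) = Mul(Add(F, 6), Pow(Add(F, -9), -1)) = Mul(Add(6, F), Pow(Add(-9, F), -1)) = Mul(Pow(Add(-9, F), -1), Add(6, F)))
g = Rational(-1, 153) (g = Pow(Add(-149, Mul(Pow(Add(-9, Add(2, 4)), -1), Add(6, Add(2, 4)))), -1) = Pow(Add(-149, Mul(Pow(Add(-9, 6), -1), Add(6, 6))), -1) = Pow(Add(-149, Mul(Pow(-3, -1), 12)), -1) = Pow(Add(-149, Mul(Rational(-1, 3), 12)), -1) = Pow(Add(-149, -4), -1) = Pow(-153, -1) = Rational(-1, 153) ≈ -0.0065359)
Add(g, Mul(29, Mul(Add(-60, -10), Pow(Add(3, 3), -1)))) = Add(Rational(-1, 153), Mul(29, Mul(Add(-60, -10), Pow(Add(3, 3), -1)))) = Add(Rational(-1, 153), Mul(29, Mul(-70, Pow(6, -1)))) = Add(Rational(-1, 153), Mul(29, Mul(-70, Rational(1, 6)))) = Add(Rational(-1, 153), Mul(29, Rational(-35, 3))) = Add(Rational(-1, 153), Rational(-1015, 3)) = Rational(-51766, 153)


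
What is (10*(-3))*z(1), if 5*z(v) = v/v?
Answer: -6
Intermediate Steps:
z(v) = ⅕ (z(v) = (v/v)/5 = (⅕)*1 = ⅕)
(10*(-3))*z(1) = (10*(-3))*(⅕) = -30*⅕ = -6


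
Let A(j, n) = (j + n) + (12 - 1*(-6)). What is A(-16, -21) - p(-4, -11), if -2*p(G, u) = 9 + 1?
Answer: -14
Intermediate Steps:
A(j, n) = 18 + j + n (A(j, n) = (j + n) + (12 + 6) = (j + n) + 18 = 18 + j + n)
p(G, u) = -5 (p(G, u) = -(9 + 1)/2 = -½*10 = -5)
A(-16, -21) - p(-4, -11) = (18 - 16 - 21) - 1*(-5) = -19 + 5 = -14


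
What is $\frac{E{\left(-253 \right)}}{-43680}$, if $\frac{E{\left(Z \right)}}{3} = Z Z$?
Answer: $- \frac{64009}{14560} \approx -4.3962$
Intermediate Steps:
$E{\left(Z \right)} = 3 Z^{2}$ ($E{\left(Z \right)} = 3 Z Z = 3 Z^{2}$)
$\frac{E{\left(-253 \right)}}{-43680} = \frac{3 \left(-253\right)^{2}}{-43680} = 3 \cdot 64009 \left(- \frac{1}{43680}\right) = 192027 \left(- \frac{1}{43680}\right) = - \frac{64009}{14560}$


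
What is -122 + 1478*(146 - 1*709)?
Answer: -832236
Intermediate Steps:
-122 + 1478*(146 - 1*709) = -122 + 1478*(146 - 709) = -122 + 1478*(-563) = -122 - 832114 = -832236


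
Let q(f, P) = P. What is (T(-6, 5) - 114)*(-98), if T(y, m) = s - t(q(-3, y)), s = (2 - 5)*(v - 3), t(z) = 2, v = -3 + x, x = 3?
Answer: 10486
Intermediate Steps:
v = 0 (v = -3 + 3 = 0)
s = 9 (s = (2 - 5)*(0 - 3) = -3*(-3) = 9)
T(y, m) = 7 (T(y, m) = 9 - 1*2 = 9 - 2 = 7)
(T(-6, 5) - 114)*(-98) = (7 - 114)*(-98) = -107*(-98) = 10486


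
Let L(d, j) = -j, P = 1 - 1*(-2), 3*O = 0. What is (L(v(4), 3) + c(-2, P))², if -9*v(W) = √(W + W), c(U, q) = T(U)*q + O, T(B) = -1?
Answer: 36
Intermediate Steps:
O = 0 (O = (⅓)*0 = 0)
P = 3 (P = 1 + 2 = 3)
c(U, q) = -q (c(U, q) = -q + 0 = -q)
v(W) = -√2*√W/9 (v(W) = -√(W + W)/9 = -√2*√W/9)
(L(v(4), 3) + c(-2, P))² = (-1*3 - 1*3)² = (-3 - 3)² = (-6)² = 36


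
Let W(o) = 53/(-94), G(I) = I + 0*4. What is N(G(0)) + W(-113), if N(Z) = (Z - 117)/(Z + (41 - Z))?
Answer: -13171/3854 ≈ -3.4175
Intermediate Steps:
G(I) = I (G(I) = I + 0 = I)
W(o) = -53/94 (W(o) = 53*(-1/94) = -53/94)
N(Z) = -117/41 + Z/41 (N(Z) = (-117 + Z)/41 = (-117 + Z)*(1/41) = -117/41 + Z/41)
N(G(0)) + W(-113) = (-117/41 + (1/41)*0) - 53/94 = (-117/41 + 0) - 53/94 = -117/41 - 53/94 = -13171/3854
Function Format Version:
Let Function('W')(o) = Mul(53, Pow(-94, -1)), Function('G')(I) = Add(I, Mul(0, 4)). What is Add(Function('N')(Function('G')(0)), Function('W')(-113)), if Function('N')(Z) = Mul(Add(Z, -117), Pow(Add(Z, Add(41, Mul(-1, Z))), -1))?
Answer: Rational(-13171, 3854) ≈ -3.4175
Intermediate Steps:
Function('G')(I) = I (Function('G')(I) = Add(I, 0) = I)
Function('W')(o) = Rational(-53, 94) (Function('W')(o) = Mul(53, Rational(-1, 94)) = Rational(-53, 94))
Function('N')(Z) = Add(Rational(-117, 41), Mul(Rational(1, 41), Z)) (Function('N')(Z) = Mul(Add(-117, Z), Pow(41, -1)) = Mul(Add(-117, Z), Rational(1, 41)) = Add(Rational(-117, 41), Mul(Rational(1, 41), Z)))
Add(Function('N')(Function('G')(0)), Function('W')(-113)) = Add(Add(Rational(-117, 41), Mul(Rational(1, 41), 0)), Rational(-53, 94)) = Add(Add(Rational(-117, 41), 0), Rational(-53, 94)) = Add(Rational(-117, 41), Rational(-53, 94)) = Rational(-13171, 3854)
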